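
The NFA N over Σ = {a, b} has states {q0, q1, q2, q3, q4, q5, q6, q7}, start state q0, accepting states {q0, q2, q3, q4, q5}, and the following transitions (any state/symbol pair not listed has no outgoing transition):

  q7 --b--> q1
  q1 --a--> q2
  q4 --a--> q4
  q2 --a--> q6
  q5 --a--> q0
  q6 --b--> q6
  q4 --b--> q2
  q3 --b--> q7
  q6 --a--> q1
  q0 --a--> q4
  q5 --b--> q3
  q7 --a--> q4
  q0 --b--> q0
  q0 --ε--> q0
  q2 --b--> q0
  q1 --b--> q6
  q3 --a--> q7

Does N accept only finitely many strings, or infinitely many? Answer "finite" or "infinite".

infinite

State q0 is reachable from the start and can reach an accepting state, and it lies on the cycle q0 → q0.
Traversing that cycle any number of times yields accepted strings of unbounded length, so the language is infinite.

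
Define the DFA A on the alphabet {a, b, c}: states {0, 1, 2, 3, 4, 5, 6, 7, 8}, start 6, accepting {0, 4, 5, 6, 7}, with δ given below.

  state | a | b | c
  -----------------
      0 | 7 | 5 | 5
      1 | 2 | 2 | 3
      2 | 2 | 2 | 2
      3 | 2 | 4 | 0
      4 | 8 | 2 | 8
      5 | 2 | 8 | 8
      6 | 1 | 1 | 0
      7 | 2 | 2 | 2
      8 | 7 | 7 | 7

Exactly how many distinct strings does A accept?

The useful subgraph on states {0, 1, 3, 4, 5, 6, 7, 8} is acyclic, so L(A) is finite; the longest accepting path visits 7 useful states, giving maximum string length 6.
Counting accepting paths from 6 by length: 1 of length 0, 1 of length 1, 3 of length 2, 4 of length 3, 18 of length 4, 12 of length 5, 24 of length 6. Total 63.

63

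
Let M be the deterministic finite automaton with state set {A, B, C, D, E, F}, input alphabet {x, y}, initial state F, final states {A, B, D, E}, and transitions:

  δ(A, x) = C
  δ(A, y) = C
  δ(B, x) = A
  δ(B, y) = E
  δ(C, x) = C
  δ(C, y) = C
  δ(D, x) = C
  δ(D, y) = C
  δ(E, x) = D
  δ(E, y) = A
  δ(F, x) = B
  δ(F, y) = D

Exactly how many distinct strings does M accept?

6

The useful subgraph on states {A, B, D, E, F} is acyclic, so L(M) is finite; the longest accepting path visits 4 useful states, giving maximum string length 3.
Counting accepting paths from F by length: 2 of length 1, 2 of length 2, 2 of length 3. Total 6.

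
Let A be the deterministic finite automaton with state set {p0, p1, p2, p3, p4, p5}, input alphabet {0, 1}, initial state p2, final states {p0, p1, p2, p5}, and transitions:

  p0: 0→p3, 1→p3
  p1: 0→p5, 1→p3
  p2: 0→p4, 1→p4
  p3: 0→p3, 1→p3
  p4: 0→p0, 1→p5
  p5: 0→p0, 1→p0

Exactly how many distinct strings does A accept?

The useful subgraph on states {p0, p2, p4, p5} is acyclic, so L(A) is finite; the longest accepting path visits 4 useful states, giving maximum string length 3.
Counting accepting paths from p2 by length: 1 of length 0, 4 of length 2, 4 of length 3. Total 9.

9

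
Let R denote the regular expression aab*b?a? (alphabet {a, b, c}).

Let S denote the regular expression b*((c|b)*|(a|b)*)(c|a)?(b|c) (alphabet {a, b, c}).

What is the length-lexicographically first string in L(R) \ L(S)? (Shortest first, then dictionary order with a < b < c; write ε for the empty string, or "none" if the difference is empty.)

aa

The string aa is accepted by R but not by S.
No shorter string lies in the difference, and aa is the lexicographically first length-2 string in L(R) \ L(S).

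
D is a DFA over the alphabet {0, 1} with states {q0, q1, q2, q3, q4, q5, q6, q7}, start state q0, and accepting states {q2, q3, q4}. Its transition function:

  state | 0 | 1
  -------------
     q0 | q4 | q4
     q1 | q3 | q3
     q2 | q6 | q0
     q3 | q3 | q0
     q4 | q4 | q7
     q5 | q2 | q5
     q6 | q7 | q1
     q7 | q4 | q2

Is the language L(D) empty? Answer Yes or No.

The string 0 is accepted: the run q0 → q4 ends in the accepting state q4.
Since at least one string is accepted, L(D) is not empty.

No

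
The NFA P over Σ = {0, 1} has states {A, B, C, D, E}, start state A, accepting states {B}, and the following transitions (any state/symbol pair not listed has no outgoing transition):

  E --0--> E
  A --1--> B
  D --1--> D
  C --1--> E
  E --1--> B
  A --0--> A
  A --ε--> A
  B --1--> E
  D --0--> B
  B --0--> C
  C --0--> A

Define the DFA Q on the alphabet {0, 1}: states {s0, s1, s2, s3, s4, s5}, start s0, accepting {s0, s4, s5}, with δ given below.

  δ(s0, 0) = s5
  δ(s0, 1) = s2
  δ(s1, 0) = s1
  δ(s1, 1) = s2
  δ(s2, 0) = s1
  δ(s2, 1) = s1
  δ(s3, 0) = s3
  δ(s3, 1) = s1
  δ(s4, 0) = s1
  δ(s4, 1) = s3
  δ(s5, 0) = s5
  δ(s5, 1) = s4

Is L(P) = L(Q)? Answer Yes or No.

No

The string 1 is accepted by P but rejected by Q.
So L(P) ≠ L(Q).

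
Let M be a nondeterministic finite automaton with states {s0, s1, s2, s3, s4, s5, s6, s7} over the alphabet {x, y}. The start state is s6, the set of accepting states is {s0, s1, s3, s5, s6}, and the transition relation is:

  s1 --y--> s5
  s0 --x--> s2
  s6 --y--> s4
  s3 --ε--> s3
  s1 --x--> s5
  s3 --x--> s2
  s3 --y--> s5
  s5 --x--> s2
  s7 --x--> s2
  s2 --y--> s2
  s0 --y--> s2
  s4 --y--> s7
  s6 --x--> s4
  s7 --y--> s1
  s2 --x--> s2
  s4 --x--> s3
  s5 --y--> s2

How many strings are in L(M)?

The useful subgraph on states {s1, s3, s4, s5, s6, s7} is acyclic, so L(M) is finite; the longest accepting path visits 5 useful states, giving maximum string length 4.
Counting accepting paths from s6 by length: 1 of length 0, 2 of length 2, 4 of length 3, 4 of length 4. Total 11.

11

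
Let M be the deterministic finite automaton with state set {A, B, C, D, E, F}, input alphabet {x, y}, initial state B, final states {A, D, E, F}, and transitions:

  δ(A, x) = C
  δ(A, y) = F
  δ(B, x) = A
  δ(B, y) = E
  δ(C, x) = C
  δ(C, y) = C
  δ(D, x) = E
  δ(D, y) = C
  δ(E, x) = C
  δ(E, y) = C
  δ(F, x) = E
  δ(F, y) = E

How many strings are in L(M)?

5

The useful subgraph on states {A, B, E, F} is acyclic, so L(M) is finite; the longest accepting path visits 4 useful states, giving maximum string length 3.
Counting accepting paths from B by length: 2 of length 1, 1 of length 2, 2 of length 3. Total 5.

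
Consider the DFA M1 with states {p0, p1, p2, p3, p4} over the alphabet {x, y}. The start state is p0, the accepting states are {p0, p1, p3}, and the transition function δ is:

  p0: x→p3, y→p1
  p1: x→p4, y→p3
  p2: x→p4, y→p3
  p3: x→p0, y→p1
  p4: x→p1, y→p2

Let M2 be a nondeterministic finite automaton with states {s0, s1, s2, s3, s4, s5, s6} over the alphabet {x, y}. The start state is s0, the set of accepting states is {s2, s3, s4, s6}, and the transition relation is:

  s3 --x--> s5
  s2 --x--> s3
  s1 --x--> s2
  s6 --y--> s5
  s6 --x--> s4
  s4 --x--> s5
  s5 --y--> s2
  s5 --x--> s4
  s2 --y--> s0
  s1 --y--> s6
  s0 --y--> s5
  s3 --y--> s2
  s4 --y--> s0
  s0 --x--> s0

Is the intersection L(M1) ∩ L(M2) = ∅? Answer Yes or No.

The string yy is accepted by both M1 and M2.
Hence L(M1) ∩ L(M2) ≠ ∅.

No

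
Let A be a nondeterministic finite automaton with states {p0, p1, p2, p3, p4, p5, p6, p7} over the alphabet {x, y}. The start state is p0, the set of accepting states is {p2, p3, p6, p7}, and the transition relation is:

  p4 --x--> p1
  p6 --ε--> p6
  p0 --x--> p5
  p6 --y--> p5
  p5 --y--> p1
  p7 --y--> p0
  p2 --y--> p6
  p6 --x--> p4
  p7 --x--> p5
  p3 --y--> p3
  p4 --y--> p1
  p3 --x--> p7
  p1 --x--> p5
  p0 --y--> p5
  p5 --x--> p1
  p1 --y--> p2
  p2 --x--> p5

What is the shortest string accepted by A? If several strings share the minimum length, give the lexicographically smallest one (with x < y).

A breadth-first search from p0 reaches an accepting state first via the path p0 → p5 → p1 → p2 on input xxy.
No string of length < 3 is accepted (BFS exhausts all shorter strings without reaching an accepting state), and xxy is the lexicographically least accepting string of length 3.

xxy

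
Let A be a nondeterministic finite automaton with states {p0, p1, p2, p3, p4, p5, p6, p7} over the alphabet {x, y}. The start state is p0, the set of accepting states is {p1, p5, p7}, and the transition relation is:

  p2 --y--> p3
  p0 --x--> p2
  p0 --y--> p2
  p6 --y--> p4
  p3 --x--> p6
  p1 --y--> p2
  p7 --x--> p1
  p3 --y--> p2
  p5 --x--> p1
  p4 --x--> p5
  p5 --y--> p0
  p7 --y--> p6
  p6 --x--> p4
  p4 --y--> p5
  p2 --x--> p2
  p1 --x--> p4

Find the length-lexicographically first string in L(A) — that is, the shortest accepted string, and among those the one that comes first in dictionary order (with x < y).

A breadth-first search from p0 reaches an accepting state first via the path p0 → p2 → p3 → p6 → p4 → p5 on input xyxxx.
No string of length < 5 is accepted (BFS exhausts all shorter strings without reaching an accepting state), and xyxxx is the lexicographically least accepting string of length 5.

xyxxx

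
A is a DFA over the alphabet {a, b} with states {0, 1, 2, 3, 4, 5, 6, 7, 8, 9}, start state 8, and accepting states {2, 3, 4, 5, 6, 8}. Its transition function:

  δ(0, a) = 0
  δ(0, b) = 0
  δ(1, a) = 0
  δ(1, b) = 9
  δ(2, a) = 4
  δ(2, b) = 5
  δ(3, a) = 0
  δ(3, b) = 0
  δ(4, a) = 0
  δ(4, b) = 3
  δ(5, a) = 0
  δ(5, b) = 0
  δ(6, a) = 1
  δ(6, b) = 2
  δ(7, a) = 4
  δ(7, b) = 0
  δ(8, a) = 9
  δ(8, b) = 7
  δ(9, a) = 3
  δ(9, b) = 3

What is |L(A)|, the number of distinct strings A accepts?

The useful subgraph on states {3, 4, 7, 8, 9} is acyclic, so L(A) is finite; the longest accepting path visits 4 useful states, giving maximum string length 3.
Counting accepting paths from 8 by length: 1 of length 0, 3 of length 2, 1 of length 3. Total 5.

5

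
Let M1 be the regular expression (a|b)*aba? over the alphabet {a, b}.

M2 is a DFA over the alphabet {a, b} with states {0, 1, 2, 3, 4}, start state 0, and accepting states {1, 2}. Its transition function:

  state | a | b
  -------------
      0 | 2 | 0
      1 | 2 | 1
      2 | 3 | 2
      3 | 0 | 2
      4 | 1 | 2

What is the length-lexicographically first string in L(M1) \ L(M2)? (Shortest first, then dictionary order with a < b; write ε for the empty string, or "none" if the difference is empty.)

aba

The string aba is accepted by M1 but not by M2.
No shorter string lies in the difference, and aba is the lexicographically first length-3 string in L(M1) \ L(M2).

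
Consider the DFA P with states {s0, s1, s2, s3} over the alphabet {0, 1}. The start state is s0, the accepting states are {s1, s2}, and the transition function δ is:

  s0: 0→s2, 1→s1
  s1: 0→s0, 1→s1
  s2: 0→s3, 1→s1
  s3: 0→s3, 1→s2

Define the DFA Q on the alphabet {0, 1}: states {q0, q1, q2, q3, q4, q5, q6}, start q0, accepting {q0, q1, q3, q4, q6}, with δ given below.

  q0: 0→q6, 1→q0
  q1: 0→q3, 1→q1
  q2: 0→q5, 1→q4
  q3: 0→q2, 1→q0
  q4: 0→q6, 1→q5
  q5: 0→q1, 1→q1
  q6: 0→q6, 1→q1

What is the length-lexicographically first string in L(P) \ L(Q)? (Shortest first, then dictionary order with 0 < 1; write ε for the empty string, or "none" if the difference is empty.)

0100

The string 0100 is accepted by P but not by Q.
No shorter string lies in the difference, and 0100 is the lexicographically first length-4 string in L(P) \ L(Q).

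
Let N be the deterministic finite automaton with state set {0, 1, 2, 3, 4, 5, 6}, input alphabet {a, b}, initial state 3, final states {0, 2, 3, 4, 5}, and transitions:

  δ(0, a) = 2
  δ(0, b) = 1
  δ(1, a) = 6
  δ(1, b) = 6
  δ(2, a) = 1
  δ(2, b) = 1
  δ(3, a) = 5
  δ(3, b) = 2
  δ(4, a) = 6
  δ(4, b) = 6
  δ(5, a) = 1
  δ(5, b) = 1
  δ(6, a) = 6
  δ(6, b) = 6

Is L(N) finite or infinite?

The useful states (reachable from 3 and able to reach an accepting state) are {2, 3, 5}.
Restricted to these states the transition graph has no cycle, so every accepting path has bounded length and L is finite.

finite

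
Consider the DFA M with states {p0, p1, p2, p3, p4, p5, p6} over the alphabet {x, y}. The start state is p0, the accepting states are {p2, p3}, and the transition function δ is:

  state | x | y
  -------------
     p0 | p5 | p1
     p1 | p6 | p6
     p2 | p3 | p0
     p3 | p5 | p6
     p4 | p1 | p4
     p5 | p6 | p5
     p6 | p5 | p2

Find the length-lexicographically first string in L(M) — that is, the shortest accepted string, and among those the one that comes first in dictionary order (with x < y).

xxy

A breadth-first search from p0 reaches an accepting state first via the path p0 → p5 → p6 → p2 on input xxy.
No string of length < 3 is accepted (BFS exhausts all shorter strings without reaching an accepting state), and xxy is the lexicographically least accepting string of length 3.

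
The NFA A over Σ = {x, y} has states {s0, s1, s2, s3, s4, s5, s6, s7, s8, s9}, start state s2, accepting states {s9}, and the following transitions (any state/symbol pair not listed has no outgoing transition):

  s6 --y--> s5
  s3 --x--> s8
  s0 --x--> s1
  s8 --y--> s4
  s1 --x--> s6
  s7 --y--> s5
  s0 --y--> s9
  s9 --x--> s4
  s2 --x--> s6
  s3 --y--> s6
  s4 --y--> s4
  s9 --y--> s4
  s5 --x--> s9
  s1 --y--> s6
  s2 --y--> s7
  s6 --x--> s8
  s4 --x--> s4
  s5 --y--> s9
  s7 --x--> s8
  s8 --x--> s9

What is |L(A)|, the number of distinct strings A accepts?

The useful subgraph on states {s2, s5, s6, s7, s8, s9} is acyclic, so L(A) is finite; the longest accepting path visits 4 useful states, giving maximum string length 3.
Counting accepting paths from s2 by length: 6 of length 3. Total 6.

6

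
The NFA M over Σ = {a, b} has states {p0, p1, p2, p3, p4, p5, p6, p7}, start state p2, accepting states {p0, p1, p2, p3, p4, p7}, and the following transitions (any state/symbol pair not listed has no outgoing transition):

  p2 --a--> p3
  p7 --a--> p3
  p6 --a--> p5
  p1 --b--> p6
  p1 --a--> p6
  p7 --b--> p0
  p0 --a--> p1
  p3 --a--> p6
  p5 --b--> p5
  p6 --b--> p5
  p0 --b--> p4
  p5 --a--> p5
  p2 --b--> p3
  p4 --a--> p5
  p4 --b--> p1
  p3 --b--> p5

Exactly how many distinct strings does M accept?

The useful subgraph on states {p2, p3} is acyclic, so L(M) is finite; the longest accepting path visits 2 useful states, giving maximum string length 1.
Counting accepting paths from p2 by length: 1 of length 0, 2 of length 1. Total 3.

3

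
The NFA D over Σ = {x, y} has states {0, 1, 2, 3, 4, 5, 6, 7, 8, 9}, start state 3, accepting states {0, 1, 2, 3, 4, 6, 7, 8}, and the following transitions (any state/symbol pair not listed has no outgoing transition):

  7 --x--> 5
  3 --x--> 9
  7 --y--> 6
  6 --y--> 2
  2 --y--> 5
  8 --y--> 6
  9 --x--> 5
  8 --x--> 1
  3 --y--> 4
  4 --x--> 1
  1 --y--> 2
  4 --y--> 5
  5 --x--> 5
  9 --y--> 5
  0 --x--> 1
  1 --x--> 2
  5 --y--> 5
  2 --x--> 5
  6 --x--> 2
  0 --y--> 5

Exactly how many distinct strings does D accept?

5

The useful subgraph on states {1, 2, 3, 4} is acyclic, so L(D) is finite; the longest accepting path visits 4 useful states, giving maximum string length 3.
Counting accepting paths from 3 by length: 1 of length 0, 1 of length 1, 1 of length 2, 2 of length 3. Total 5.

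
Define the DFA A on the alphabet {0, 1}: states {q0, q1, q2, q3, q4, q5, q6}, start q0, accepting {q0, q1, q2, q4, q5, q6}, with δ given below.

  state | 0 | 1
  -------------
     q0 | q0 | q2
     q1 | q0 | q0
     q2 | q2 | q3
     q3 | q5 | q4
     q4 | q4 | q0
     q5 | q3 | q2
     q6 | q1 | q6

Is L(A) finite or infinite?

State q0 is reachable from the start and can reach an accepting state, and it lies on the cycle q0 → q0.
Traversing that cycle any number of times yields accepted strings of unbounded length, so the language is infinite.

infinite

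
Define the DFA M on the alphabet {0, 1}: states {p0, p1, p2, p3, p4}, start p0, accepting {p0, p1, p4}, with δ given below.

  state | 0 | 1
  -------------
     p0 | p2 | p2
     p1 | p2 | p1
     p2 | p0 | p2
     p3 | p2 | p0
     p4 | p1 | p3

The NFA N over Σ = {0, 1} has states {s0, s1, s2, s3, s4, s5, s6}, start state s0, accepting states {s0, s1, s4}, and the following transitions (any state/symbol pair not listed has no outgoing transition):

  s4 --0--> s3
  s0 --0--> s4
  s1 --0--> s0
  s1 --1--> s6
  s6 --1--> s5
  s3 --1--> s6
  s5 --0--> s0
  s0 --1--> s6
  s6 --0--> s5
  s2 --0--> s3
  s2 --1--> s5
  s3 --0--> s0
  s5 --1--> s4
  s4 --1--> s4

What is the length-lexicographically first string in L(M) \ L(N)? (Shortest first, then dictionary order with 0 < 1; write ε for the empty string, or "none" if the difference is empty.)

00

The string 00 is accepted by M but not by N.
No shorter string lies in the difference, and 00 is the lexicographically first length-2 string in L(M) \ L(N).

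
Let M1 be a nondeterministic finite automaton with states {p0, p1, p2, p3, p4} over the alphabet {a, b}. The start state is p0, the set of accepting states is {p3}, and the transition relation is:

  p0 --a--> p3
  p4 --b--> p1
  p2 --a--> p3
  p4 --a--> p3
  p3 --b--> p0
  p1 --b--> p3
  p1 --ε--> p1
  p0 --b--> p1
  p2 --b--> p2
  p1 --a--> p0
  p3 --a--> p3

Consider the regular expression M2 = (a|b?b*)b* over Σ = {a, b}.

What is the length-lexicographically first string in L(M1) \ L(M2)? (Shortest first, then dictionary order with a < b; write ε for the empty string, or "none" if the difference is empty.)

The string aa is accepted by M1 but not by M2.
No shorter string lies in the difference, and aa is the lexicographically first length-2 string in L(M1) \ L(M2).

aa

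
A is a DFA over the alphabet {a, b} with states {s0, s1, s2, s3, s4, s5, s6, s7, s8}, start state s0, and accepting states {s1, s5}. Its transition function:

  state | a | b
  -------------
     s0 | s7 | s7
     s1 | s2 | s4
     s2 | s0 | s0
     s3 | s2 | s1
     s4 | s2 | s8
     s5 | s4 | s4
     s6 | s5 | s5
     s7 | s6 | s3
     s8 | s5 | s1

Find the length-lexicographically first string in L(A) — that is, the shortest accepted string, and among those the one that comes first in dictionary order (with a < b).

A breadth-first search from s0 reaches an accepting state first via the path s0 → s7 → s6 → s5 on input aaa.
No string of length < 3 is accepted (BFS exhausts all shorter strings without reaching an accepting state), and aaa is the lexicographically least accepting string of length 3.

aaa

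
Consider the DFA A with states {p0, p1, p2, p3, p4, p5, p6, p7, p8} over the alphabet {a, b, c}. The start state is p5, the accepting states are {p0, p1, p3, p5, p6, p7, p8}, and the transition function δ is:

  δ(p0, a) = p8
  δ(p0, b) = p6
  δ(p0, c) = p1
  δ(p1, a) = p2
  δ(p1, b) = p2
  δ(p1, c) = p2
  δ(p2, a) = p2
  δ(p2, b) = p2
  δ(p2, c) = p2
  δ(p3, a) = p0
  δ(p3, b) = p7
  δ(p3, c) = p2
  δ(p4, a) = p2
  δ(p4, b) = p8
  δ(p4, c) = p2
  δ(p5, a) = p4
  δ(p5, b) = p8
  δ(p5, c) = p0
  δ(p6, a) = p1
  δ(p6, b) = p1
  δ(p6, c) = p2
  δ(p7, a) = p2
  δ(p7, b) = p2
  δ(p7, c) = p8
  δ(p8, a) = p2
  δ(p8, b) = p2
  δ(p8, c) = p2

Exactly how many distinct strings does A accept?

The useful subgraph on states {p0, p1, p4, p5, p6, p8} is acyclic, so L(A) is finite; the longest accepting path visits 4 useful states, giving maximum string length 3.
Counting accepting paths from p5 by length: 1 of length 0, 2 of length 1, 4 of length 2, 2 of length 3. Total 9.

9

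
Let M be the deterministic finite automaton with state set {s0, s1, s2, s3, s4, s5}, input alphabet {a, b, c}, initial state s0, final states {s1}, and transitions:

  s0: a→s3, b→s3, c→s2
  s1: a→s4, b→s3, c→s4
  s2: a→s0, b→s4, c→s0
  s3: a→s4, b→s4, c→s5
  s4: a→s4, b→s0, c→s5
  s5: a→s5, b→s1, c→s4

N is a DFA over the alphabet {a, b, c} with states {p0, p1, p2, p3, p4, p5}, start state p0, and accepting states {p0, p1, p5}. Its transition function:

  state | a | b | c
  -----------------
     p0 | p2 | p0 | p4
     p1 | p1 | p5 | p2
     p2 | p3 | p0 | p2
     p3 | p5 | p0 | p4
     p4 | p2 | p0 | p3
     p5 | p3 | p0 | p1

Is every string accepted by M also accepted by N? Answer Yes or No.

Yes

Exploring the product automaton M × N from the start pair (s0, p0), following both machines on each input symbol, reaches 26 state pairs: (s0, p0), (s3, p2), (s3, p0), (s2, p4), (s4, p3), (s4, p0), (s5, p2), (s4, p2), (s5, p4), (s0, p2), (s0, p3), (s4, p5), (s5, p3), (s1, p0), (s3, p3), (s2, p2), (s3, p5), (s5, p1), (s5, p5), (s4, p4), (s1, p5), (s4, p1), (s0, p5), (s2, p1), (s0, p1), (s3, p1).
M accepts in {s1} and N accepts in {p0, p1, p5}. The reachable pairs whose M-component is accepting are (s1, p0), (s1, p5); in each of them the N-component is accepting too, so the product for L(M) \ L(N) (M-component accepting, N-component rejecting) has no reachable accepting pair and the difference is empty.
Hence every string in L(M) is also in L(N).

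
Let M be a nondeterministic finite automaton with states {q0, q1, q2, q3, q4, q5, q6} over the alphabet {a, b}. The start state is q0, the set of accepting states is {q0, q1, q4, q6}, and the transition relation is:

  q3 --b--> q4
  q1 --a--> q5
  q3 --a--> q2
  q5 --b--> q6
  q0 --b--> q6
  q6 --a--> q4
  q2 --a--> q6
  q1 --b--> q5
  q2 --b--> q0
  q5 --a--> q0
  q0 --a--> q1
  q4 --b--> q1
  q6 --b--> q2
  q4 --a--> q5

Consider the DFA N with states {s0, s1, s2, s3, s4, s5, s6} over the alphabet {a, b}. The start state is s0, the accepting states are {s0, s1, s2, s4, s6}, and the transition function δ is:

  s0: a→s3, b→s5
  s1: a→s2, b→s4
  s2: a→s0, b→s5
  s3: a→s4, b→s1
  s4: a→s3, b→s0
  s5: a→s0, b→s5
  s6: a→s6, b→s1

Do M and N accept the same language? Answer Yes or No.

The string a is accepted by M but rejected by N.
So L(M) ≠ L(N).

No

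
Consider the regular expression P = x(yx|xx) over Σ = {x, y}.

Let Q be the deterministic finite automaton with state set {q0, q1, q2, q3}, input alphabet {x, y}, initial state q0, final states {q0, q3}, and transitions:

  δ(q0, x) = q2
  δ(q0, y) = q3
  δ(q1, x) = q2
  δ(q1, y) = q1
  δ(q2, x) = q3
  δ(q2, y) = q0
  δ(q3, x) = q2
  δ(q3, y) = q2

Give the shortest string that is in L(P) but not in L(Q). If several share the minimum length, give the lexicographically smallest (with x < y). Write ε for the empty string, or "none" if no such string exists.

xxx

The string xxx is accepted by P but not by Q.
No shorter string lies in the difference, and xxx is the lexicographically first length-3 string in L(P) \ L(Q).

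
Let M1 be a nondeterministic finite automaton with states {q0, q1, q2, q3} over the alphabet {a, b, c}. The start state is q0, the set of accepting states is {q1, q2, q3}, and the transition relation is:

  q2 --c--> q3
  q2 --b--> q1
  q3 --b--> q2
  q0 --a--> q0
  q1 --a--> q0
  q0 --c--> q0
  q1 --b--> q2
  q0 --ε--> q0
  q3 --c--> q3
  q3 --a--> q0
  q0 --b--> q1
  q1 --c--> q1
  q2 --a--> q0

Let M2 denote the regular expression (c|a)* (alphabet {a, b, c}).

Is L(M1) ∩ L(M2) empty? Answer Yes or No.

Converting the expression M2 to a DFA (subset construction, then merging equivalent states) gives the minimal DFA with states {r0, r1}, start state r0, accepting states {r0} and transitions r0: a→r0, b→r1, c→r0; r1: a→r1, b→r1, c→r1.
Exploring the product automaton M1 × M2 from the start pair (q0, r0), following both machines on each input symbol, reaches 5 state pairs: (q0, r0), (q1, r1), (q0, r1), (q2, r1), (q3, r1).
M1 accepts in {q1, q2, q3} and M2 accepts in {r0}; no reachable pair has both components accepting, so no string drives both machines to acceptance simultaneously and L(M1) ∩ L(M2) = ∅.
So no string is accepted by both, and the intersection is empty.

Yes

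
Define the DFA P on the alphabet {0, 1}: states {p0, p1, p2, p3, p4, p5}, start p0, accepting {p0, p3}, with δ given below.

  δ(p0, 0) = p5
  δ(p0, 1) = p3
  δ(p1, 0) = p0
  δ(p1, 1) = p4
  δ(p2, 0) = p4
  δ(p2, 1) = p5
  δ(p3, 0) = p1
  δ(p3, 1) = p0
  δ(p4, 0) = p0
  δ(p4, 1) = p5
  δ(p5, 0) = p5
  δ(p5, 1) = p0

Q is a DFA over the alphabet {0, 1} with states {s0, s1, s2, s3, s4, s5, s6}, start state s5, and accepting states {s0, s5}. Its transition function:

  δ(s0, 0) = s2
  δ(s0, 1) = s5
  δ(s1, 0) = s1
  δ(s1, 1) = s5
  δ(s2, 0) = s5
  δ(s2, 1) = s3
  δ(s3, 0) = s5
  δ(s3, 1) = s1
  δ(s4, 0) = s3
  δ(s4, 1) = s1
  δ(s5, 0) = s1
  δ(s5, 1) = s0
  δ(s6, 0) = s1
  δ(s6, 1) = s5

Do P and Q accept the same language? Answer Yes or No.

Exploring the product automaton P × Q from the start pair (p0, s5), following both machines on each input symbol, reaches 5 state pairs: (p0, s5), (p5, s1), (p3, s0), (p1, s2), (p4, s3).
P accepts in {p0, p3} and Q accepts in {s0, s5}. In every reachable pair the two components are either both accepting — (p0, s5), (p3, s0) — or both non-accepting, so no string is accepted by exactly one of the machines: L(P) \ L(Q) and L(Q) \ L(P) are both empty.
Hence every string is accepted by P iff it is accepted by Q, and the two languages coincide.

Yes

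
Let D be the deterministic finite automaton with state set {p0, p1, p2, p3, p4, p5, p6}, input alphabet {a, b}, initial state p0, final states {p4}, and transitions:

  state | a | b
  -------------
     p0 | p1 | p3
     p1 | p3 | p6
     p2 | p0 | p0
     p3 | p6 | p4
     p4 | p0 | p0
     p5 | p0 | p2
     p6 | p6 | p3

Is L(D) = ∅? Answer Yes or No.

No

The string bb is accepted: the run p0 → p3 → p4 ends in the accepting state p4.
Since at least one string is accepted, L(D) is not empty.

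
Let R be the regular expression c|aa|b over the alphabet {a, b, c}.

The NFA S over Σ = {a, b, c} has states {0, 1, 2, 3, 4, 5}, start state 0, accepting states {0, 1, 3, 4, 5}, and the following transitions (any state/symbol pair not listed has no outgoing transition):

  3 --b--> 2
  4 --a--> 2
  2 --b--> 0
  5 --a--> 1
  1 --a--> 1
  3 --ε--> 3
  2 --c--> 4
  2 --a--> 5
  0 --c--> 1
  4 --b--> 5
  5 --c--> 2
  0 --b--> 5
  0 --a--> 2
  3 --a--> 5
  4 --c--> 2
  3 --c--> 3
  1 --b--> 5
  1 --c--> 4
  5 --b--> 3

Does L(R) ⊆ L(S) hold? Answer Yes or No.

Converting the expression R to a DFA (subset construction, then merging equivalent states) gives the minimal DFA with states {r0, r1, r2, r3}, start state r0, accepting states {r2} and transitions r0: a→r1, b→r2, c→r2; r1: a→r2, b→r3, c→r3; r2: a→r3, b→r3, c→r3; r3: a→r3, b→r3, c→r3.
Exploring the product automaton R × S from the start pair (r0, 0), following both machines on each input symbol, reaches 10 state pairs: (r0, 0), (r1, 2), (r2, 5), (r2, 1), (r3, 0), (r3, 4), (r3, 1), (r3, 3), (r3, 2), (r3, 5).
R accepts in {r2} and S accepts in {0, 1, 3, 4, 5}. The reachable pairs whose R-component is accepting are (r2, 5), (r2, 1); in each of them the S-component is accepting too, so the product for L(R) \ L(S) (R-component accepting, S-component rejecting) has no reachable accepting pair and the difference is empty.
Hence every string in L(R) is also in L(S).

Yes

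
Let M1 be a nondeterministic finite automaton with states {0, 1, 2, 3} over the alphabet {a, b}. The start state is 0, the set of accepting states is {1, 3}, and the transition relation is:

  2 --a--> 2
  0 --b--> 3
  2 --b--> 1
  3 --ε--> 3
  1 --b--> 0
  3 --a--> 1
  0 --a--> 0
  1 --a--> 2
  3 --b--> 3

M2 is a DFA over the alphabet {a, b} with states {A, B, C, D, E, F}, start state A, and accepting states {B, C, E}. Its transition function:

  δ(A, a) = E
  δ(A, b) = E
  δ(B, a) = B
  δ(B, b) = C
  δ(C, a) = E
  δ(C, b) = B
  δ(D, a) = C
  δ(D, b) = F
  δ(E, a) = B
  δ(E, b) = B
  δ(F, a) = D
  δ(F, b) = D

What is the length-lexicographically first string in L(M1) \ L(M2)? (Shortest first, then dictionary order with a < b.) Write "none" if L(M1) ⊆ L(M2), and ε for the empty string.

none

Exploring the product automaton M1 × M2 from the start pair (0, A), following both machines on each input symbol, reaches 12 state pairs: (0, A), (0, E), (3, E), (0, B), (3, B), (1, B), (3, C), (2, B), (0, C), (1, E), (1, C), (2, E).
M1 accepts in {1, 3} and M2 accepts in {B, C, E}. The reachable pairs whose M1-component is accepting are (3, E), (3, B), (1, B), (3, C), (1, E), (1, C); in each of them the M2-component is accepting too, so the product for L(M1) \ L(M2) (M1-component accepting, M2-component rejecting) has no reachable accepting pair and the difference is empty.
So every string accepted by M1 is also accepted by M2: L(M1) \ L(M2) = ∅ and there is no such string.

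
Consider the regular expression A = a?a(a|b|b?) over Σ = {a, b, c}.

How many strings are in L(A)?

The expression has no Kleene star, so L(A) is finite. Expanding the alternatives gives {a, aa, ab, aaa, aab}.
That is 1 of length 1, 2 of length 2, 2 of length 3: 5 strings in all.

5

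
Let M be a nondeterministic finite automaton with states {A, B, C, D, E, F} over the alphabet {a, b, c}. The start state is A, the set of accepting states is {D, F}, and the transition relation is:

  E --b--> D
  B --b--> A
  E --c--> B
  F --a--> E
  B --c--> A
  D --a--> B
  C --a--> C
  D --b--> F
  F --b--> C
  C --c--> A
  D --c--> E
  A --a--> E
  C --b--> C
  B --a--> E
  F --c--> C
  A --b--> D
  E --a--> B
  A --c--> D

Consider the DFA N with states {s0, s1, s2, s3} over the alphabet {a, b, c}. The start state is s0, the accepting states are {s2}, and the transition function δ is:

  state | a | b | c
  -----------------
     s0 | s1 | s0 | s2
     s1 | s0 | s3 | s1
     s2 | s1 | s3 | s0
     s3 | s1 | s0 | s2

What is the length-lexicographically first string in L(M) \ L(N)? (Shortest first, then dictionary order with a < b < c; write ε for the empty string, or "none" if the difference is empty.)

b

The string b is accepted by M but not by N.
No shorter string lies in the difference, and b is the lexicographically first length-1 string in L(M) \ L(N).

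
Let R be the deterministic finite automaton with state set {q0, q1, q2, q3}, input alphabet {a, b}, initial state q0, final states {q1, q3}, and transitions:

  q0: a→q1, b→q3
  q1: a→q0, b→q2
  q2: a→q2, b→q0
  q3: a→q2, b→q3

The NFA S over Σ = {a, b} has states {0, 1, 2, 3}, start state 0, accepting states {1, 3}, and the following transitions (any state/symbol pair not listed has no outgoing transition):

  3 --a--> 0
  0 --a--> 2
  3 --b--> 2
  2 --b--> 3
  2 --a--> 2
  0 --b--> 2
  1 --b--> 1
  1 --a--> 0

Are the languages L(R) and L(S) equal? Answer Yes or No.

No

The string a is accepted by R but rejected by S.
So L(R) ≠ L(S).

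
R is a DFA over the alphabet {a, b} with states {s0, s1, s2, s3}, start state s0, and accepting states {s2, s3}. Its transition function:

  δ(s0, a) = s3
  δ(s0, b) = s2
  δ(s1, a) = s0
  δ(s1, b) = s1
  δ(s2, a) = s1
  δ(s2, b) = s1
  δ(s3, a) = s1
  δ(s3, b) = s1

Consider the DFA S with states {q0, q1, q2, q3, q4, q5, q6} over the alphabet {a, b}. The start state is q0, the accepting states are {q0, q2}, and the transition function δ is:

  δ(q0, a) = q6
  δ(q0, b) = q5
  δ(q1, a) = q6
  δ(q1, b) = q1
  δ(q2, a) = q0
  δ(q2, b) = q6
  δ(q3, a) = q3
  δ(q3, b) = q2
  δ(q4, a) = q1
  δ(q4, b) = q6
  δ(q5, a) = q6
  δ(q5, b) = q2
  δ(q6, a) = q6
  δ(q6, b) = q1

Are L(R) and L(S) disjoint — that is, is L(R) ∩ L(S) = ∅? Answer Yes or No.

Yes

Exploring the product automaton R × S from the start pair (s0, q0), following both machines on each input symbol, reaches 8 state pairs: (s0, q0), (s3, q6), (s2, q5), (s1, q6), (s1, q1), (s1, q2), (s0, q6), (s2, q1).
R accepts in {s2, s3} and S accepts in {q0, q2}; no reachable pair has both components accepting, so no string drives both machines to acceptance simultaneously and L(R) ∩ L(S) = ∅.
So no string is accepted by both, and the intersection is empty.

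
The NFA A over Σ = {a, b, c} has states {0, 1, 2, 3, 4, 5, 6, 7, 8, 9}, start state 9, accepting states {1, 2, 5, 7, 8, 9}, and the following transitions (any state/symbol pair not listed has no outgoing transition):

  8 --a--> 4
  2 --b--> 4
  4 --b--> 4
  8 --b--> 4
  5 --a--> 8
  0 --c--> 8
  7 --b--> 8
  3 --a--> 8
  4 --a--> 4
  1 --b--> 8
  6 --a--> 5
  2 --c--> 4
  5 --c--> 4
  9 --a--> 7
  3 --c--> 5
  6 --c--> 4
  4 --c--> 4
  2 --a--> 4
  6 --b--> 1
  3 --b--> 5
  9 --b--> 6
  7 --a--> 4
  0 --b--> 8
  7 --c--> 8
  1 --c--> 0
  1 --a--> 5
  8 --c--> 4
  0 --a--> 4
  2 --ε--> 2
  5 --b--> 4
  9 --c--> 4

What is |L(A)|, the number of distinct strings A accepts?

The useful subgraph on states {0, 1, 5, 6, 7, 8, 9} is acyclic, so L(A) is finite; the longest accepting path visits 5 useful states, giving maximum string length 4.
Counting accepting paths from 9 by length: 1 of length 0, 1 of length 1, 4 of length 2, 3 of length 3, 3 of length 4. Total 12.

12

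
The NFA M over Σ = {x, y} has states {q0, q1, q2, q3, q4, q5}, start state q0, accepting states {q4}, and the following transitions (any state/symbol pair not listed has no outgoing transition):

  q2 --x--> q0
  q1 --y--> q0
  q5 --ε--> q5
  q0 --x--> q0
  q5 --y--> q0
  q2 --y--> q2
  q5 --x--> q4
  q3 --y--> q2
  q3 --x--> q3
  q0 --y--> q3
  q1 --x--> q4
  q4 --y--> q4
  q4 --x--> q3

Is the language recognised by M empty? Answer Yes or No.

The states reachable from the start state are {q0, q2, q3}.
None of the accepting states {q4} is reachable, so no string is accepted and L(M) = ∅.

Yes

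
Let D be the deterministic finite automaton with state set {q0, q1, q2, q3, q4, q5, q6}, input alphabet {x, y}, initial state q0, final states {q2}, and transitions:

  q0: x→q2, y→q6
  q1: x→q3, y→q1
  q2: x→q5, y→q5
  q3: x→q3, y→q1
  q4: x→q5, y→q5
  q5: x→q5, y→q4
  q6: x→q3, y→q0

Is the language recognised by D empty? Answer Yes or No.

No

The string x is accepted: the run q0 → q2 ends in the accepting state q2.
Since at least one string is accepted, L(D) is not empty.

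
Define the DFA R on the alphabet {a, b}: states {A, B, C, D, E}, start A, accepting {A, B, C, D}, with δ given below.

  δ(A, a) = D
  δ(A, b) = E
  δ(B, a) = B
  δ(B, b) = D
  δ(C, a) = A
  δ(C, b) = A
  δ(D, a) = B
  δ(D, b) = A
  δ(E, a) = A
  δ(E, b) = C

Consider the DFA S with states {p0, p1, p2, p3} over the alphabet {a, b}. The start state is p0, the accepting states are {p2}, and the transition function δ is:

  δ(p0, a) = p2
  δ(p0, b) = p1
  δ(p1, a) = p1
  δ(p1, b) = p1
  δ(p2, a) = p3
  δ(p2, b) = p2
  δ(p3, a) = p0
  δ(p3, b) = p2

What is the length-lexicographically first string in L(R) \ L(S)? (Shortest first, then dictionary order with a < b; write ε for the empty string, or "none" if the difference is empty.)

The empty string ε is accepted by R but not by S.
Since ε is the unique shortest string, it is the required witness.

ε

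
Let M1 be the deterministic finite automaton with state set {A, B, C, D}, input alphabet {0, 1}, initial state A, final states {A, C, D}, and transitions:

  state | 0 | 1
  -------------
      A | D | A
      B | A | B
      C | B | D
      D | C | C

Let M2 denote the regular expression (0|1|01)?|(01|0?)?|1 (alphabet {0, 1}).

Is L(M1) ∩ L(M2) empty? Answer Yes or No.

The empty string ε is accepted by both M1 and M2.
Hence L(M1) ∩ L(M2) ≠ ∅.

No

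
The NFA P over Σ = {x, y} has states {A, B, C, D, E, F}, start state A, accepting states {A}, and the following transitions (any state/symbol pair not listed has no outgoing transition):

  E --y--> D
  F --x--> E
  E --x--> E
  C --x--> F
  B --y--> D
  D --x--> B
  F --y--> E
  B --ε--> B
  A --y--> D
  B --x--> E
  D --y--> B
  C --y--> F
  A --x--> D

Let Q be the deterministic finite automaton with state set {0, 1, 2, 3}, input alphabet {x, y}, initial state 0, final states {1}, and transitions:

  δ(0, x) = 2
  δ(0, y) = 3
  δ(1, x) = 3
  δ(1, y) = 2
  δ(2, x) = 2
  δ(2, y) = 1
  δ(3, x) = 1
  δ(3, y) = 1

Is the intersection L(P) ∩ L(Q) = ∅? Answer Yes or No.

Exploring the product automaton P × Q from the start pair (A, 0), following both machines on each input symbol, reaches 10 state pairs: (A, 0), (D, 2), (D, 3), (B, 2), (B, 1), (E, 2), (D, 1), (E, 3), (B, 3), (E, 1).
P accepts in {A} and Q accepts in {1}; no reachable pair has both components accepting, so no string drives both machines to acceptance simultaneously and L(P) ∩ L(Q) = ∅.
So no string is accepted by both, and the intersection is empty.

Yes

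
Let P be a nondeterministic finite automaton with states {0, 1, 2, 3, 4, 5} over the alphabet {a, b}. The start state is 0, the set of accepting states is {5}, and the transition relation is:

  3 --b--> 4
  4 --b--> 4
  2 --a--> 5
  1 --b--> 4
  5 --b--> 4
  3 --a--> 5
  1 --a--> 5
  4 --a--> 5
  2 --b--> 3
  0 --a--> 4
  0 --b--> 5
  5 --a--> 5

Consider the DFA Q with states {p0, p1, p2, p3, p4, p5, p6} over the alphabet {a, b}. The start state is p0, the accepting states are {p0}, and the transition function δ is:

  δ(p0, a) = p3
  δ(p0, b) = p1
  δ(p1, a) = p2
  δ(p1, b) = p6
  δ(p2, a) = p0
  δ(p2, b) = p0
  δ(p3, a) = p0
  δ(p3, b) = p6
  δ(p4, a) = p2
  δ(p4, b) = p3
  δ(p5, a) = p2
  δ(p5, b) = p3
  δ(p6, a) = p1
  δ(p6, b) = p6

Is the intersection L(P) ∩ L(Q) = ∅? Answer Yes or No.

The string aa is accepted by both P and Q.
Hence L(P) ∩ L(Q) ≠ ∅.

No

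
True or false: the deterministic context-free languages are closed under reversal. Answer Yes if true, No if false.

L = {c bⁿaⁿ : n≥0} ∪ {d b²ⁿaⁿ : n≥0} is a DCFL: the first symbol tells a deterministic PDA whether to pop one or two b's per a. Its reversal Lᴿ = {aⁿbⁿ c : n≥0} ∪ {aⁿb²ⁿ d : n≥0} is not. DCFLs are closed under right quotient by regular languages, and Lᴿ/{c, d} = {aⁿbⁿ : n≥0} ∪ {aⁿb²ⁿ : n≥0} — the standard context-free language accepted by no deterministic PDA (intuitively the machine would have to commit to a b-to-a ratio before the distinguishing marker arrives; formally, a DPDA for it would have a single run on aⁿb²ⁿ, accepting after the prefix aⁿbⁿ and accepting again after n more b's; an ordinary PDA that simulates it on a's and b's and, at any moment when it is accepting, may switch to reading only a fresh letter e while feeding each e to the simulation as a b, would accept aⁱbʲeᵏ (k≥1) exactly when both aⁱbʲ and aⁱbʲ⁺ᵏ are in the language, i.e. its language intersected with the regular set a*b*e⁺ would be exactly {aⁿbⁿeⁿ : n≥1} — impossible, since context-free languages are closed under intersection with regular sets and {aⁿbⁿeⁿ} is not context-free). So Lᴿ cannot be a DCFL.

No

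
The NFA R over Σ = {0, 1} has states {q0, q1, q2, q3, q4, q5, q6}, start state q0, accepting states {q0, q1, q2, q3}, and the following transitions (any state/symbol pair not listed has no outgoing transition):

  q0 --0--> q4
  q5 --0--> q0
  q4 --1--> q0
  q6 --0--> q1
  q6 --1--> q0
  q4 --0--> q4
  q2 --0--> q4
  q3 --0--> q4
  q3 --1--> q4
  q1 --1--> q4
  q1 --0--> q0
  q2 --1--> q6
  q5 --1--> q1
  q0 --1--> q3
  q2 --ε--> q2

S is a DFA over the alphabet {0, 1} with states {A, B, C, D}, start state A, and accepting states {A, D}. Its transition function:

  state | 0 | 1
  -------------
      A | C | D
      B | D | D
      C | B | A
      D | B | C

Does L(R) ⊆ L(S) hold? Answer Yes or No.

The string 0001 is in L(R) but not in L(S).
So L(R) ⊄ L(S).

No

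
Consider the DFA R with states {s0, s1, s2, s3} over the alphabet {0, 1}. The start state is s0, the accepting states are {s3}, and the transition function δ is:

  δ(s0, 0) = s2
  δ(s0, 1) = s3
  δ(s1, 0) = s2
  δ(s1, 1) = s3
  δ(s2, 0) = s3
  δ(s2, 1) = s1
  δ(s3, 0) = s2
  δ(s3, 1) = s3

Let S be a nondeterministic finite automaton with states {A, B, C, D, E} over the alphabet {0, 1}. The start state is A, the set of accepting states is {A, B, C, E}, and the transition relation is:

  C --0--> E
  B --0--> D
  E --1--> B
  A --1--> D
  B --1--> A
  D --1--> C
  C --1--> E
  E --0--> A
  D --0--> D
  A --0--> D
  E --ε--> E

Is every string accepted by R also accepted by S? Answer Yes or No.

The string 1 is in L(R) but not in L(S).
So L(R) ⊄ L(S).

No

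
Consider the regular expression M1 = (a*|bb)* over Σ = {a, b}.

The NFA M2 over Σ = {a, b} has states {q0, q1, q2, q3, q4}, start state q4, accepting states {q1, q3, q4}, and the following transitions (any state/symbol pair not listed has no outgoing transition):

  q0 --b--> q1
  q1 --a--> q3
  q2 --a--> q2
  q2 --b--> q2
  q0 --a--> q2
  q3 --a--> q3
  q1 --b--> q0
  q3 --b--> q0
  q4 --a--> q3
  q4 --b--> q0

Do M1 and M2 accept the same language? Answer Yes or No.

Yes

Converting the expression M1 to a DFA (subset construction, then merging equivalent states) gives the minimal DFA with states {r0, r1, r2}, start state r0, accepting states {r0} and transitions r0: a→r0, b→r1; r1: a→r2, b→r0; r2: a→r2, b→r2.
Exploring the product automaton M1 × M2 from the start pair (r0, q4), following both machines on each input symbol, reaches 5 state pairs: (r0, q4), (r0, q3), (r1, q0), (r2, q2), (r0, q1).
M1 accepts in {r0} and M2 accepts in {q1, q3, q4}. In every reachable pair the two components are either both accepting — (r0, q4), (r0, q3), (r0, q1) — or both non-accepting, so no string is accepted by exactly one of the machines: L(M1) \ L(M2) and L(M2) \ L(M1) are both empty.
Hence every string is accepted by M1 iff it is accepted by M2, and the two languages coincide.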